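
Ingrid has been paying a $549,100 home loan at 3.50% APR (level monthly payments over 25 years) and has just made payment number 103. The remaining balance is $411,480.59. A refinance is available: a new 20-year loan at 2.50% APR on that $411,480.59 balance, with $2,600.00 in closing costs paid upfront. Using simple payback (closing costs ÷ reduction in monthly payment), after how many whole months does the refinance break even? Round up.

5 months

Current payment = 549,100 × 3.5%/12 / (1 − (1+0.0029167)^−300) = $2,748.92.
Refinanced payment = 411,480.59 × 0.0020833 / (1 − (1+0.0020833)^−240) = $2,180.45.
Monthly savings = $2,748.92 − $2,180.45 = $568.47.
Break-even = $2,600.00 / $568.47 = 4.57 → 5 months.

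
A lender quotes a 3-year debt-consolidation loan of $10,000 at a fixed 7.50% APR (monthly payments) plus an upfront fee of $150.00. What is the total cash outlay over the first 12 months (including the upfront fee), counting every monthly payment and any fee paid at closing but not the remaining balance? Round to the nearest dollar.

At 7.50% the monthly rate is 0.0062500, so the payment is 10,000 × 0.0062500 / (1 − 1.0062500^−36) = $311.06.
Total outlay = 12 × $311.06 + $150.00 = $3,882.72.

$3,883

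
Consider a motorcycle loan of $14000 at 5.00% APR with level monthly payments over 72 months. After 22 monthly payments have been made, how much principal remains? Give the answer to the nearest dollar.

$10,158

With monthly rate i = 5%/12 = 0.0041667, the balance after k of n payments is P · [(1+i)^n − (1+i)^k] / [(1+i)^n − 1].
(1+0.0041667)^72 = 1.34901774 and (1+0.0041667)^22 = 1.09579072, so the balance is 14,000 × (1.34901774 − 1.09579072) / (1.34901774 − 1) = $10,157.59.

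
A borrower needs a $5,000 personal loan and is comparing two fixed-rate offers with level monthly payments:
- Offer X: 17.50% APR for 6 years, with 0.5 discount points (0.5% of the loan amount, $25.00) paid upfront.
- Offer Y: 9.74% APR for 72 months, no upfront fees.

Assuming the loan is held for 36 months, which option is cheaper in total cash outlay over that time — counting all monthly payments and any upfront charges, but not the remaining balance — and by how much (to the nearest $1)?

Offer Y by $769

Offer X: monthly rate = 17.5%/12 = 0.0145833; payment = 5,000 × 0.0145833 / (1 − (1+0.0145833)^−72) = $112.63.
Offer Y: at 9.74% the monthly rate is 0.0081167, so the payment is 5,000 × 0.0081167 / (1 − 1.0081167^−72) = $91.97.
Over 36 months: Offer X costs 36 × $112.63 + $25.00 = $4,079.68; Offer Y costs 36 × $91.97 = $3,310.92.
Offer Y is cheaper by $4,079.68 − $3,310.92 = $768.76.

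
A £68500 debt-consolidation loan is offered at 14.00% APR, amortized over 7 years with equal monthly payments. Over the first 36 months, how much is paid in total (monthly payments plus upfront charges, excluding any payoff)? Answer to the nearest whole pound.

£46,213

Monthly rate = 14%/12 = 0.0116667; payment = 68,500 × 0.0116667 / (1 − (1+0.0116667)^−84) = £1,283.69.
Total outlay = 36 × £1,283.69 = £46,212.84.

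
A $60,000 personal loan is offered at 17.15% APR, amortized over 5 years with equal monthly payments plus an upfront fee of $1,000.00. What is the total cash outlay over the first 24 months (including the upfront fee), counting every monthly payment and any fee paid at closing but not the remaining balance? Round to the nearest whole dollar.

Monthly rate = 17.15%/12 = 0.0142917; payment = 60,000 × 0.0142917 / (1 − (1+0.0142917)^−60) = $1,496.00.
Total outlay = 24 × $1,496.00 + $1,000.00 = $36,904.00.

$36,904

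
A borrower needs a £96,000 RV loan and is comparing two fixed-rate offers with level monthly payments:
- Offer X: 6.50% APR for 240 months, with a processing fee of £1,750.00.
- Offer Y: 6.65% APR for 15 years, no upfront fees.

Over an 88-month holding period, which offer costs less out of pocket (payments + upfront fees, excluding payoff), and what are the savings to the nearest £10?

Offer X: monthly rate = 6.5%/12 = 0.0054167; payment = 96,000 × 0.0054167 / (1 − (1+0.0054167)^−240) = £715.75.
Offer Y: at 6.65% the monthly rate is 0.0055417, so the payment is 96,000 × 0.0055417 / (1 − 1.0055417^−180) = £844.20.
Over 88 months: Offer X costs 88 × £715.75 + £1,750.00 = £64,736.00; Offer Y costs 88 × £844.20 = £74,289.60.
Offer X is cheaper by £74,289.60 − £64,736.00 = £9,553.60.

Offer X by £9,550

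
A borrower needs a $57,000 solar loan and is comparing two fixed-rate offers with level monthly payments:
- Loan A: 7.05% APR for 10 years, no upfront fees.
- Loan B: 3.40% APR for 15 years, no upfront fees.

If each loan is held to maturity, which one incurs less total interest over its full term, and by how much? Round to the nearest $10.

Loan B by $6,750

Loan A: monthly rate = 7.05%/12 = 0.0058750; payment = 57,000 × 0.0058750 / (1 − (1+0.0058750)^−120) = $663.29.
Total interest on Loan A = 120 × $663.29 − $57,000 = $22,594.80.
Loan B: monthly rate = 3.4%/12 = 0.0028333; payment = 57,000 × 0.0028333 / (1 − (1+0.0028333)^−180) = $404.69.
Total interest on Loan B = 180 × $404.69 − $57,000 = $15,844.20.
Loan B is lower by $6,750.60.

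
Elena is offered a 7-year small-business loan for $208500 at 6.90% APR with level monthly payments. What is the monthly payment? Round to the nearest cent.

At 6.90% the monthly rate is 0.0057500, so the payment is 208,500 × 0.0057500 / (1 − 1.0057500^−84) = $3,136.64.

$3,136.64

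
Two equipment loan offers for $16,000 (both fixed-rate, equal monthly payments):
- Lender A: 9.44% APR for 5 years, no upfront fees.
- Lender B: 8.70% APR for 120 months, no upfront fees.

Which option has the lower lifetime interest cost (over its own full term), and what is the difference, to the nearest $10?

Lender A: at 9.44% the monthly rate is 0.0078667, so the payment is 16,000 × 0.0078667 / (1 − 1.0078667^−60) = $335.56.
Total interest on Lender A = 60 × $335.56 − $16,000 = $4,133.60.
Lender B: monthly rate = 8.7%/12 = 0.0072500; payment = 16,000 × 0.0072500 / (1 − (1+0.0072500)^−120) = $200.09.
Total interest on Lender B = 120 × $200.09 − $16,000 = $8,010.80.
Lender A is lower by $3,877.20.

Lender A by $3,880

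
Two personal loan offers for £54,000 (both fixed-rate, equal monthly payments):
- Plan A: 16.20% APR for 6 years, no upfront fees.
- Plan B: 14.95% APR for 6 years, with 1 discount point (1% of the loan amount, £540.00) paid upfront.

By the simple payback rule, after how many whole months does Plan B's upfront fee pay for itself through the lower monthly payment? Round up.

15 months

Plan A: monthly rate = 16.2%/12 = 0.0135000; payment = 54,000 × 0.0135000 / (1 − (1+0.0135000)^−72) = £1,177.31.
Plan B: monthly rate = 14.95%/12 = 0.0124583; payment = 54,000 × 0.0124583 / (1 − (1+0.0124583)^−72) = £1,140.36.
Monthly savings = £1,177.31 − £1,140.36 = £36.95.
Break-even = £540.00 / £36.95 = 14.61 → 15 months.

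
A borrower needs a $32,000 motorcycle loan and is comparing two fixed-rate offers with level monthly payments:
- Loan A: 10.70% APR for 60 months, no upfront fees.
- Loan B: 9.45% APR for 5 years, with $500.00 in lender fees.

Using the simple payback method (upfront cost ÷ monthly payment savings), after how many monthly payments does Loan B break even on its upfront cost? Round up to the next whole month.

Loan A: at 10.70% the monthly rate is 0.0089167, so the payment is 32,000 × 0.0089167 / (1 − 1.0089167^−60) = $690.98.
Loan B: at 9.45% the monthly rate is 0.0078750, so the payment is 32,000 × 0.0078750 / (1 − 1.0078750^−60) = $671.28.
Monthly savings = $690.98 − $671.28 = $19.70.
Break-even = $500.00 / $19.70 = 25.38 → 26 months.

26 months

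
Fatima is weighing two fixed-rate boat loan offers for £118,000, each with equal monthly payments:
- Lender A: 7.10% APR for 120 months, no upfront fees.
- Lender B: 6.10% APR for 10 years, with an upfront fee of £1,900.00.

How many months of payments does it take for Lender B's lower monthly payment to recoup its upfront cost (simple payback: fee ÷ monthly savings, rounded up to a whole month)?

32 months

Lender A: at 7.10% the monthly rate is 0.0059167, so the payment is 118,000 × 0.0059167 / (1 − 1.0059167^−120) = £1,376.17.
Lender B: at 6.10% the monthly rate is 0.0050833, so the payment is 118,000 × 0.0050833 / (1 − 1.0050833^−120) = £1,315.98.
Monthly savings = £1,376.17 − £1,315.98 = £60.19.
Break-even = £1,900.00 / £60.19 = 31.57 → 32 months.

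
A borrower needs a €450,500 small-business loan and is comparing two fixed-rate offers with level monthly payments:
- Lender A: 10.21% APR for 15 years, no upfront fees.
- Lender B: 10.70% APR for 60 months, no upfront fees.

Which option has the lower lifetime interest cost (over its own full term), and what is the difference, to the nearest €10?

Lender B by €298,180

Lender A: at 10.21% the monthly rate is 0.0085083, so the payment is 450,500 × 0.0085083 / (1 − 1.0085083^−180) = €4,899.14.
Total interest on Lender A = 180 × €4,899.14 − €450,500 = €431,345.20.
Lender B: monthly rate = 10.7%/12 = 0.0089167; payment = 450,500 × 0.0089167 / (1 − (1+0.0089167)^−60) = €9,727.70.
Total interest on Lender B = 60 × €9,727.70 − €450,500 = €133,162.00.
Lender B is lower by €298,183.20.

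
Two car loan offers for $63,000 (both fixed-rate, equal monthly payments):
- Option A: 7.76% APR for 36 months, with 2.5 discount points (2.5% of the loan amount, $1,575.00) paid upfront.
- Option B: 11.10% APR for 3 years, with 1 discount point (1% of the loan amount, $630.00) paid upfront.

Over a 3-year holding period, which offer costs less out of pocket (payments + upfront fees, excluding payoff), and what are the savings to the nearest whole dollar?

Option A by $2,594

Option A: at 7.76% the monthly rate is 0.0064667, so the payment is 63,000 × 0.0064667 / (1 − 1.0064667^−36) = $1,967.22.
Option B: monthly rate = 11.1%/12 = 0.0092500; payment = 63,000 × 0.0092500 / (1 − (1+0.0092500)^−36) = $2,065.52.
Over 36 months: Option A costs 36 × $1,967.22 + $1,575.00 = $72,394.92; Option B costs 36 × $2,065.52 + $630.00 = $74,988.72.
Option A is cheaper by $74,988.72 − $72,394.92 = $2,593.80.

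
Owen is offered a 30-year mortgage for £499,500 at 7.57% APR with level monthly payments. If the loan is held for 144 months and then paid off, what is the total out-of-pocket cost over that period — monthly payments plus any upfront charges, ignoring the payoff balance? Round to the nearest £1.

£506,383

At 7.57% the monthly rate is 0.0063083, so the payment is 499,500 × 0.0063083 / (1 − 1.0063083^−360) = £3,516.55.
Total outlay = 144 × £3,516.55 = £506,383.20.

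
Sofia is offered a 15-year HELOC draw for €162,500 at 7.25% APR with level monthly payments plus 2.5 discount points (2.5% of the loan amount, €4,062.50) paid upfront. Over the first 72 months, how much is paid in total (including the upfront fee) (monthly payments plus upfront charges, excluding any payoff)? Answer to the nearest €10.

Monthly rate = 7.25%/12 = 0.0060417; payment = 162,500 × 0.0060417 / (1 − (1+0.0060417)^−180) = €1,483.40.
Total outlay = 72 × €1,483.40 + €4,062.50 = €110,867.30.

€110,870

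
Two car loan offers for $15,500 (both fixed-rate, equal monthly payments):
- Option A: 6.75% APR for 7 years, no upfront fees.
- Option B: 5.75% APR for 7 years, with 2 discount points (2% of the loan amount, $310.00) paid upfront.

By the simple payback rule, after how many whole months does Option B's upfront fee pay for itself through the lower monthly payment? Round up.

Option A: monthly rate = 6.75%/12 = 0.0056250; payment = 15,500 × 0.0056250 / (1 − (1+0.0056250)^−84) = $232.05.
Option B: monthly rate = 5.75%/12 = 0.0047917; payment = 15,500 × 0.0047917 / (1 − (1+0.0047917)^−84) = $224.58.
Monthly savings = $232.05 − $224.58 = $7.47.
Break-even = $310.00 / $7.47 = 41.50 → 42 months.

42 months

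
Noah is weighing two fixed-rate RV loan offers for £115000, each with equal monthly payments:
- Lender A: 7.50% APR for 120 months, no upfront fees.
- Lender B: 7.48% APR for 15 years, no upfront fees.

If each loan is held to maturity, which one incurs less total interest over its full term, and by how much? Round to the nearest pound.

Lender A: monthly rate = 7.5%/12 = 0.0062500; payment = 115,000 × 0.0062500 / (1 − (1+0.0062500)^−120) = £1,365.07.
Total interest on Lender A = 120 × £1,365.07 − £115,000 = £48,808.40.
Lender B: monthly rate = 7.48%/12 = 0.0062333; payment = 115,000 × 0.0062333 / (1 − (1+0.0062333)^−180) = £1,064.76.
Total interest on Lender B = 180 × £1,064.76 − £115,000 = £76,656.80.
Lender A is lower by £27,848.40.

Lender A by £27,848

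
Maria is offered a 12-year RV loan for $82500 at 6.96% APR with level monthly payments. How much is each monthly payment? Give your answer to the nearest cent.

$846.66

Monthly rate = 6.96%/12 = 0.0058000; payment = 82,500 × 0.0058000 / (1 − (1+0.0058000)^−144) = $846.66.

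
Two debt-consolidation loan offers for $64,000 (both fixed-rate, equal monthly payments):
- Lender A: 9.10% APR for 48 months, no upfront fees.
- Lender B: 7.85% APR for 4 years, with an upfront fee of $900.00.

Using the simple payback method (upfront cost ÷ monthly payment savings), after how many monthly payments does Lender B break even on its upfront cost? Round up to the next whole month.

24 months

Lender A: monthly rate = 9.1%/12 = 0.0075833; payment = 64,000 × 0.0075833 / (1 − (1+0.0075833)^−48) = $1,595.68.
Lender B: at 7.85% the monthly rate is 0.0065417, so the payment is 64,000 × 0.0065417 / (1 − 1.0065417^−48) = $1,557.92.
Monthly savings = $1,595.68 − $1,557.92 = $37.76.
Break-even = $900.00 / $37.76 = 23.83 → 24 months.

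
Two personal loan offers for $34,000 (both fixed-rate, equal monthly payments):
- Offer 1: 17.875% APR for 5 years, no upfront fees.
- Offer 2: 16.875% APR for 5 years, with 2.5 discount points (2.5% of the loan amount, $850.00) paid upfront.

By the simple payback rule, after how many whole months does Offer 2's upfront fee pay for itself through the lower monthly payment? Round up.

47 months

Offer 1: monthly rate = 17.875%/12 = 0.0148958; payment = 34,000 × 0.0148958 / (1 − (1+0.0148958)^−60) = $861.07.
Offer 2: monthly rate = 16.875%/12 = 0.0140625; payment = 34,000 × 0.0140625 / (1 − (1+0.0140625)^−60) = $842.70.
Monthly savings = $861.07 − $842.70 = $18.37.
Break-even = $850.00 / $18.37 = 46.27 → 47 months.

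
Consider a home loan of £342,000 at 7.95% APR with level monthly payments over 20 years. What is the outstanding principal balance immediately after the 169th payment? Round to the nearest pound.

With monthly rate i = 7.95%/12 = 0.0066250, the balance after k of n payments is P · [(1+i)^n − (1+i)^k] / [(1+i)^n − 1].
(1+0.0066250)^240 = 4.87810230 and (1+0.0066250)^169 = 3.05241335, so the balance is 342,000 × (4.87810230 − 3.05241335) / (4.87810230 − 1) = £161,002.88.

£161,003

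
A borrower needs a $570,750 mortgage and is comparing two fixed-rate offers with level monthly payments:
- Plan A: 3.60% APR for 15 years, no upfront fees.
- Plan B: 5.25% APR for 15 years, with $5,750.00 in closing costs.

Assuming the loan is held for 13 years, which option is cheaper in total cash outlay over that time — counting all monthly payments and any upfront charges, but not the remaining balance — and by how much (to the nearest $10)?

Plan A by $80,610

Plan A: monthly rate = 3.6%/12 = 0.0030000; payment = 570,750 × 0.0030000 / (1 − (1+0.0030000)^−180) = $4,108.28.
Plan B: monthly rate = 5.25%/12 = 0.0043750; payment = 570,750 × 0.0043750 / (1 − (1+0.0043750)^−180) = $4,588.13.
Over 156 months: Plan A costs 156 × $4,108.28 = $640,891.68; Plan B costs 156 × $4,588.13 + $5,750.00 = $721,498.28.
Plan A is cheaper by $721,498.28 − $640,891.68 = $80,606.60.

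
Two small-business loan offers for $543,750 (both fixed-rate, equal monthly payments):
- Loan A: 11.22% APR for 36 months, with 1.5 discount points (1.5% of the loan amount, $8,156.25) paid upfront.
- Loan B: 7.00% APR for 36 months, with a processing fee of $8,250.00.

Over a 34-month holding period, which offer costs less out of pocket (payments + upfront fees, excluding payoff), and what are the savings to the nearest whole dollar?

Loan A: monthly rate = 11.22%/12 = 0.0093500; payment = 543,750 × 0.0093500 / (1 − (1+0.0093500)^−36) = $17,858.38.
Loan B: monthly rate = 7%/12 = 0.0058333; payment = 543,750 × 0.0058333 / (1 − (1+0.0058333)^−36) = $16,789.42.
Over 34 months: Loan A costs 34 × $17,858.38 + $8,156.25 = $615,341.17; Loan B costs 34 × $16,789.42 + $8,250.00 = $579,090.28.
Loan B is cheaper by $615,341.17 − $579,090.28 = $36,250.89.

Loan B by $36,251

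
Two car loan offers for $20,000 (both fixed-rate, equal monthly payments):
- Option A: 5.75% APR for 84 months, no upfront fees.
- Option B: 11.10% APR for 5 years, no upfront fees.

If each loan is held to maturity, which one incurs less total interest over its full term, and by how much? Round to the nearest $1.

Option A: at 5.75% the monthly rate is 0.0047917, so the payment is 20,000 × 0.0047917 / (1 − 1.0047917^−84) = $289.78.
Total interest on Option A = 84 × $289.78 − $20,000 = $4,341.52.
Option B: monthly rate = 11.1%/12 = 0.0092500; payment = 20,000 × 0.0092500 / (1 − (1+0.0092500)^−60) = $435.85.
Total interest on Option B = 60 × $435.85 − $20,000 = $6,151.00.
Option A is lower by $1,809.48.

Option A by $1,809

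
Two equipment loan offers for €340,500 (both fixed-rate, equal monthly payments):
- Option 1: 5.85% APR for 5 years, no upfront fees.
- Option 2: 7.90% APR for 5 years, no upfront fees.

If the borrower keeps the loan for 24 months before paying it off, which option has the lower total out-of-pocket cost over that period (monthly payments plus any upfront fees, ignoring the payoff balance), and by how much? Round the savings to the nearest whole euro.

Option 1: at 5.85% the monthly rate is 0.0048750, so the payment is 340,500 × 0.0048750 / (1 − 1.0048750^−60) = €6,559.10.
Option 2: at 7.90% the monthly rate is 0.0065833, so the payment is 340,500 × 0.0065833 / (1 − 1.0065833^−60) = €6,887.83.
Over 24 months: Option 1 costs 24 × €6,559.10 = €157,418.40; Option 2 costs 24 × €6,887.83 = €165,307.92.
Option 1 is cheaper by €165,307.92 − €157,418.40 = €7,889.52.

Option 1 by €7,890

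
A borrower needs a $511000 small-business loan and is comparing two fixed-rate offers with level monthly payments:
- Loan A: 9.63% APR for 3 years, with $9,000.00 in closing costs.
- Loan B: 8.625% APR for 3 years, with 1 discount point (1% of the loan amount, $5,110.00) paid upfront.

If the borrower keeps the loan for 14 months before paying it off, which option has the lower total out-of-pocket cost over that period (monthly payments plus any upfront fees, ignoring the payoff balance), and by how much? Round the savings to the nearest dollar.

Loan B by $7,240

Loan A: monthly rate = 9.63%/12 = 0.0080250; payment = 511,000 × 0.0080250 / (1 − (1+0.0080250)^−36) = $16,399.91.
Loan B: monthly rate = 8.625%/12 = 0.0071875; payment = 511,000 × 0.0071875 / (1 − (1+0.0071875)^−36) = $16,160.63.
Over 14 months: Loan A costs 14 × $16,399.91 + $9,000.00 = $238,598.74; Loan B costs 14 × $16,160.63 + $5,110.00 = $231,358.82.
Loan B is cheaper by $238,598.74 − $231,358.82 = $7,239.92.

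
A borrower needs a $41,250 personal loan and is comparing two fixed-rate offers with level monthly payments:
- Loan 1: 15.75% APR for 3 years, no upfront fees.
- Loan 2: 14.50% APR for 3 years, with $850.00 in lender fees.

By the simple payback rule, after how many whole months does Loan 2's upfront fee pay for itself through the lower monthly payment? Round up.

34 months

Loan 1: monthly rate = 15.75%/12 = 0.0131250; payment = 41,250 × 0.0131250 / (1 − (1+0.0131250)^−36) = $1,445.14.
Loan 2: monthly rate = 14.5%/12 = 0.0120833; payment = 41,250 × 0.0120833 / (1 − (1+0.0120833)^−36) = $1,419.87.
Monthly savings = $1,445.14 − $1,419.87 = $25.27.
Break-even = $850.00 / $25.27 = 33.64 → 34 months.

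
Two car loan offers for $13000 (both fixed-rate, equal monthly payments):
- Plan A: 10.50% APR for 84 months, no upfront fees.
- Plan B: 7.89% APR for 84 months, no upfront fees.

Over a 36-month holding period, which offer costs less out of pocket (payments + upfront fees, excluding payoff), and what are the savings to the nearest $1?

Plan B by $622

Plan A: monthly rate = 10.5%/12 = 0.0087500; payment = 13,000 × 0.0087500 / (1 − (1+0.0087500)^−84) = $219.19.
Plan B: monthly rate = 7.89%/12 = 0.0065750; payment = 13,000 × 0.0065750 / (1 − (1+0.0065750)^−84) = $201.91.
Over 36 months: Plan A costs 36 × $219.19 = $7,890.84; Plan B costs 36 × $201.91 = $7,268.76.
Plan B is cheaper by $7,890.84 − $7,268.76 = $622.08.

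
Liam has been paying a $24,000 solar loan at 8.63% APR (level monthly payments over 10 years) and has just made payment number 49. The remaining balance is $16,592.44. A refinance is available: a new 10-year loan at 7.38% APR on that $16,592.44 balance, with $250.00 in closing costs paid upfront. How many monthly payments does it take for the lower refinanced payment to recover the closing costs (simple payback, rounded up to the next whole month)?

Current payment = 24,000 × 8.63%/12 / (1 − (1+0.0071917)^−120) = $299.24.
Refinanced payment = 16,592.44 × 0.0061500 / (1 − (1+0.0061500)^−120) = $195.92.
Monthly savings = $299.24 − $195.92 = $103.32.
Break-even = $250.00 / $103.32 = 2.42 → 3 months.

3 months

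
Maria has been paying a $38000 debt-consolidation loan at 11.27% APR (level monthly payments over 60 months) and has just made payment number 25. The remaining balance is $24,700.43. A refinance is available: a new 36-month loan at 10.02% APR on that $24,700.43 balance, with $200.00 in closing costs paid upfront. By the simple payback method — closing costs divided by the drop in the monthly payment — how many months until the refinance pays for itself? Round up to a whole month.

6 months

Current payment = 38,000 × 11.27%/12 / (1 − (1+0.0093917)^−60) = $831.34.
Refinanced payment = 24,700.43 × 0.0083500 / (1 − (1+0.0083500)^−36) = $797.25.
Monthly savings = $831.34 − $797.25 = $34.09.
Break-even = $200.00 / $34.09 = 5.87 → 6 months.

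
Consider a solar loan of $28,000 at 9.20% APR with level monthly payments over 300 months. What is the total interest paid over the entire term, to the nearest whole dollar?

At 9.20% the monthly rate is 0.0076667, so the payment is 28,000 × 0.0076667 / (1 − 1.0076667^−300) = $238.82.
Total paid = 300 × $238.82 = $71,646.00; interest = $71,646.00 − $28,000 = $43,646.00.

$43,646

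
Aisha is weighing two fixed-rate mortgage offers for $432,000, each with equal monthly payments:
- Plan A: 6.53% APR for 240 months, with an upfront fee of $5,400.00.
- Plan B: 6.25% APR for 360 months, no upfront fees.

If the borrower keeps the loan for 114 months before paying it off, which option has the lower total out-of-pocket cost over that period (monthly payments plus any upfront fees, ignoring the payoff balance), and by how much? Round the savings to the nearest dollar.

Plan A: monthly rate = 6.53%/12 = 0.0054417; payment = 432,000 × 0.0054417 / (1 − (1+0.0054417)^−240) = $3,228.51.
Plan B: monthly rate = 6.25%/12 = 0.0052083; payment = 432,000 × 0.0052083 / (1 − (1+0.0052083)^−360) = $2,659.90.
Over 114 months: Plan A costs 114 × $3,228.51 + $5,400.00 = $373,450.14; Plan B costs 114 × $2,659.90 = $303,228.60.
Plan B is cheaper by $373,450.14 − $303,228.60 = $70,221.54.

Plan B by $70,222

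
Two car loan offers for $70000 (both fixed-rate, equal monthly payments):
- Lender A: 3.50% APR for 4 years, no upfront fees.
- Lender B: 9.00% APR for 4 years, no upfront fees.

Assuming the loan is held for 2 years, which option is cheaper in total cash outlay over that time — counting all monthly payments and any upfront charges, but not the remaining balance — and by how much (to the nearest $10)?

Lender A by $4,250

Lender A: at 3.50% the monthly rate is 0.0029167, so the payment is 70,000 × 0.0029167 / (1 − 1.0029167^−48) = $1,564.92.
Lender B: at 9.00% the monthly rate is 0.0075000, so the payment is 70,000 × 0.0075000 / (1 − 1.0075000^−48) = $1,741.95.
Over 24 months: Lender A costs 24 × $1,564.92 = $37,558.08; Lender B costs 24 × $1,741.95 = $41,806.80.
Lender A is cheaper by $41,806.80 − $37,558.08 = $4,248.72.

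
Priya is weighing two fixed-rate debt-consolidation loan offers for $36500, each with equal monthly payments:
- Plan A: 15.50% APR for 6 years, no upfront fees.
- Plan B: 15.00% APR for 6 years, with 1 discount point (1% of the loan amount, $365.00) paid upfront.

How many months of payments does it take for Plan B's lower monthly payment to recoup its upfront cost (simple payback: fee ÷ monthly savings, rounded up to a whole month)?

Plan A: at 15.50% the monthly rate is 0.0129167, so the payment is 36,500 × 0.0129167 / (1 − 1.0129167^−72) = $781.74.
Plan B: monthly rate = 15%/12 = 0.0125000; payment = 36,500 × 0.0125000 / (1 − (1+0.0125000)^−72) = $771.79.
Monthly savings = $781.74 − $771.79 = $9.95.
Break-even = $365.00 / $9.95 = 36.68 → 37 months.

37 months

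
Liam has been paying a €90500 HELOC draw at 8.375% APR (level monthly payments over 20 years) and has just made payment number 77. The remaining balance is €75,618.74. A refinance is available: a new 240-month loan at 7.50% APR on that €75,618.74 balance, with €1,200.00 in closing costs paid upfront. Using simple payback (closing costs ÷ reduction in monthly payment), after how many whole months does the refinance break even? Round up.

Current payment = 90,500 × 8.375%/12 / (1 − (1+0.0069792)^−240) = €778.23.
Refinanced payment = 75,618.74 × 0.0062500 / (1 − (1+0.0062500)^−240) = €609.18.
Monthly savings = €778.23 − €609.18 = €169.05.
Break-even = €1,200.00 / €169.05 = 7.10 → 8 months.

8 months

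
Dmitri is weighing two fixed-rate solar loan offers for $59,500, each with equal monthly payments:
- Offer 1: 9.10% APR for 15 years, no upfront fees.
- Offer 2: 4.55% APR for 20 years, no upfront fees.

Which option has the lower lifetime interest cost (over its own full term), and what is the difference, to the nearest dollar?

Offer 2 by $18,538

Offer 1: monthly rate = 9.1%/12 = 0.0075833; payment = 59,500 × 0.0075833 / (1 − (1+0.0075833)^−180) = $607.03.
Total interest on Offer 1 = 180 × $607.03 − $59,500 = $49,765.40.
Offer 2: monthly rate = 4.55%/12 = 0.0037917; payment = 59,500 × 0.0037917 / (1 − (1+0.0037917)^−240) = $378.03.
Total interest on Offer 2 = 240 × $378.03 − $59,500 = $31,227.20.
Offer 2 is lower by $18,538.20.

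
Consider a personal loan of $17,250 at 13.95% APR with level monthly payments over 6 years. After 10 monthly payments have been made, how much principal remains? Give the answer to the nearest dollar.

$15,622

With monthly rate i = 13.95%/12 = 0.0116250, the balance after k of n payments is P · [(1+i)^n − (1+i)^k] / [(1+i)^n − 1].
(1+0.0116250)^72 = 2.29830597 and (1+0.0116250)^10 = 1.12252374, so the balance is 17,250 × (2.29830597 − 1.12252374) / (2.29830597 − 1) = $15,622.08.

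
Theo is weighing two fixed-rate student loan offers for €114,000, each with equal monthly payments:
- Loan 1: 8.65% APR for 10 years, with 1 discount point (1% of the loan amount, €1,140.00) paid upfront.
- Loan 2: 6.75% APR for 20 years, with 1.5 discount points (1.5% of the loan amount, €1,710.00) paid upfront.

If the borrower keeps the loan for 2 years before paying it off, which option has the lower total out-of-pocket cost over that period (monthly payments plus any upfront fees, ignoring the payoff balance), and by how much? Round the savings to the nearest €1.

Loan 2 by €12,769

Loan 1: monthly rate = 8.65%/12 = 0.0072083; payment = 114,000 × 0.0072083 / (1 − (1+0.0072083)^−120) = €1,422.60.
Loan 2: at 6.75% the monthly rate is 0.0056250, so the payment is 114,000 × 0.0056250 / (1 − 1.0056250^−240) = €866.81.
Over 24 months: Loan 1 costs 24 × €1,422.60 + €1,140.00 = €35,282.40; Loan 2 costs 24 × €866.81 + €1,710.00 = €22,513.44.
Loan 2 is cheaper by €35,282.40 − €22,513.44 = €12,768.96.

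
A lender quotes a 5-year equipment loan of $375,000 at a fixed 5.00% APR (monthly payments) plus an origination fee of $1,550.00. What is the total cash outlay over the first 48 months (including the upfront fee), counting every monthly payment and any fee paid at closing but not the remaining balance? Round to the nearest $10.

$341,230

Monthly rate = 5%/12 = 0.0041667; payment = 375,000 × 0.0041667 / (1 − (1+0.0041667)^−60) = $7,076.71.
Total outlay = 48 × $7,076.71 + $1,550.00 = $341,232.08.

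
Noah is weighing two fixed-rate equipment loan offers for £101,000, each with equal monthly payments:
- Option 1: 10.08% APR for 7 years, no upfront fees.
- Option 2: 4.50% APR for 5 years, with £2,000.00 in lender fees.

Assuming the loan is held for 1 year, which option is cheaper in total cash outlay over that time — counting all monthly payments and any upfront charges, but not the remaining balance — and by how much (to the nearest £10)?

Option 1: at 10.08% the monthly rate is 0.0084000, so the payment is 101,000 × 0.0084000 / (1 − 1.0084000^−84) = £1,680.90.
Option 2: monthly rate = 4.5%/12 = 0.0037500; payment = 101,000 × 0.0037500 / (1 − (1+0.0037500)^−60) = £1,882.94.
Over 12 months: Option 1 costs 12 × £1,680.90 = £20,170.80; Option 2 costs 12 × £1,882.94 + £2,000.00 = £24,595.28.
Option 1 is cheaper by £24,595.28 − £20,170.80 = £4,424.48.

Option 1 by £4,420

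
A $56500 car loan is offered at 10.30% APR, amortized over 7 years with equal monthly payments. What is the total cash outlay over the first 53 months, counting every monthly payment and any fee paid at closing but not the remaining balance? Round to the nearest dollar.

$50,178

At 10.30% the monthly rate is 0.0085833, so the payment is 56,500 × 0.0085833 / (1 − 1.0085833^−84) = $946.75.
Total outlay = 53 × $946.75 = $50,177.75.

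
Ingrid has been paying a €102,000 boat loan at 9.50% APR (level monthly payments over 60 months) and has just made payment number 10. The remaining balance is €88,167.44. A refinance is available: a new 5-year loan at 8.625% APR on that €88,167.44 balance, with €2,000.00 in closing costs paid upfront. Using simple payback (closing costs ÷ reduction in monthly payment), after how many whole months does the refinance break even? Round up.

7 months

Current payment = 102,000 × 9.5%/12 / (1 − (1+0.0079167)^−60) = €2,142.19.
Refinanced payment = 88,167.44 × 0.0071875 / (1 − (1+0.0071875)^−60) = €1,814.21.
Monthly savings = €2,142.19 − €1,814.21 = €327.98.
Break-even = €2,000.00 / €327.98 = 6.10 → 7 months.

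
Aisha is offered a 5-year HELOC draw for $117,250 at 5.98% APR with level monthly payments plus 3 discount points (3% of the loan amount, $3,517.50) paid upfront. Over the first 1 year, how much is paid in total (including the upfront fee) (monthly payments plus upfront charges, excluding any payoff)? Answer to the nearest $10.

$30,710

At 5.98% the monthly rate is 0.0049833, so the payment is 117,250 × 0.0049833 / (1 − 1.0049833^−60) = $2,265.68.
Total outlay = 12 × $2,265.68 + $3,517.50 = $30,705.66.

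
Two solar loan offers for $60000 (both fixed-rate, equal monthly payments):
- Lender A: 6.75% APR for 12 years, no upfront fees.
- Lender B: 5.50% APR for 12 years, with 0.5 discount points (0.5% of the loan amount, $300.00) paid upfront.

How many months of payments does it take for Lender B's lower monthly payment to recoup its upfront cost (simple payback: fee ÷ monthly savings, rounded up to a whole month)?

8 months

Lender A: monthly rate = 6.75%/12 = 0.0056250; payment = 60,000 × 0.0056250 / (1 − (1+0.0056250)^−144) = $609.06.
Lender B: monthly rate = 5.5%/12 = 0.0045833; payment = 60,000 × 0.0045833 / (1 − (1+0.0045833)^−144) = $570.10.
Monthly savings = $609.06 − $570.10 = $38.96.
Break-even = $300.00 / $38.96 = 7.70 → 8 months.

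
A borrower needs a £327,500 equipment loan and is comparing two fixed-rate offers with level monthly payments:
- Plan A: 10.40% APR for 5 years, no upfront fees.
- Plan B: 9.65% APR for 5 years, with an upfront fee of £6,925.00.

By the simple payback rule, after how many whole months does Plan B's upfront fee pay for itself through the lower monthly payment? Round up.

58 months

Plan A: at 10.40% the monthly rate is 0.0086667, so the payment is 327,500 × 0.0086667 / (1 − 1.0086667^−60) = £7,023.04.
Plan B: monthly rate = 9.65%/12 = 0.0080417; payment = 327,500 × 0.0080417 / (1 − (1+0.0080417)^−60) = £6,902.14.
Monthly savings = £7,023.04 − £6,902.14 = £120.90.
Break-even = £6,925.00 / £120.90 = 57.28 → 58 months.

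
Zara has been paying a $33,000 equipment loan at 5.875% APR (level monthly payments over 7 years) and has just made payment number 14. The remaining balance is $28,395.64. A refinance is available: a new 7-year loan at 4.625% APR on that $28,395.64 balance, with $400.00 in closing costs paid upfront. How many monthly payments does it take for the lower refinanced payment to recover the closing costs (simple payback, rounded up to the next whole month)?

5 months

Current payment = 33,000 × 5.875%/12 / (1 − (1+0.0048958)^−84) = $480.11.
Refinanced payment = 28,395.64 × 0.0038542 / (1 − (1+0.0038542)^−84) = $396.36.
Monthly savings = $480.11 − $396.36 = $83.75.
Break-even = $400.00 / $83.75 = 4.78 → 5 months.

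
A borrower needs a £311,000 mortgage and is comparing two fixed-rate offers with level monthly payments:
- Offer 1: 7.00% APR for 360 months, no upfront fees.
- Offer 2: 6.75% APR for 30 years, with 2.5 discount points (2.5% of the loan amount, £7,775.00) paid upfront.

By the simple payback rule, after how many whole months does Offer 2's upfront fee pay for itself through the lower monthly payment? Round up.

150 months

Offer 1: monthly rate = 7%/12 = 0.0058333; payment = 311,000 × 0.0058333 / (1 − (1+0.0058333)^−360) = £2,069.09.
Offer 2: monthly rate = 6.75%/12 = 0.0056250; payment = 311,000 × 0.0056250 / (1 − (1+0.0056250)^−360) = £2,017.14.
Monthly savings = £2,069.09 − £2,017.14 = £51.95.
Break-even = £7,775.00 / £51.95 = 149.66 → 150 months.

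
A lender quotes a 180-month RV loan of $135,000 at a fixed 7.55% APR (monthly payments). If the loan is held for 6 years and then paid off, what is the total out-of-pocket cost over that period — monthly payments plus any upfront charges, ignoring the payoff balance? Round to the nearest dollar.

$90,382

At 7.55% the monthly rate is 0.0062917, so the payment is 135,000 × 0.0062917 / (1 − 1.0062917^−180) = $1,255.31.
Total outlay = 72 × $1,255.31 = $90,382.32.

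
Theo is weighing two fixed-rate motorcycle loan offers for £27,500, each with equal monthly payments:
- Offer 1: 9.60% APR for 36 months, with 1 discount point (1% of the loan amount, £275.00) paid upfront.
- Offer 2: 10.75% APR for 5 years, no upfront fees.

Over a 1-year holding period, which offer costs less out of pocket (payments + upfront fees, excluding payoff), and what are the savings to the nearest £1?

Offer 2 by £3,727

Offer 1: at 9.60% the monthly rate is 0.0080000, so the payment is 27,500 × 0.0080000 / (1 − 1.0080000^−36) = £882.19.
Offer 2: monthly rate = 10.75%/12 = 0.0089583; payment = 27,500 × 0.0089583 / (1 − (1+0.0089583)^−60) = £594.49.
Over 12 months: Offer 1 costs 12 × £882.19 + £275.00 = £10,861.28; Offer 2 costs 12 × £594.49 = £7,133.88.
Offer 2 is cheaper by £10,861.28 − £7,133.88 = £3,727.40.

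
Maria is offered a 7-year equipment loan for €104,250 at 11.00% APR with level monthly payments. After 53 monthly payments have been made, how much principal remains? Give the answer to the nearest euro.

With monthly rate i = 11%/12 = 0.0091667, the balance after k of n payments is P · [(1+i)^n − (1+i)^k] / [(1+i)^n − 1].
(1+0.0091667)^84 = 2.15220361 and (1+0.0091667)^53 = 1.62193538, so the balance is 104,250 × (2.15220361 − 1.62193538) / (2.15220361 − 1) = €47,978.03.

€47,978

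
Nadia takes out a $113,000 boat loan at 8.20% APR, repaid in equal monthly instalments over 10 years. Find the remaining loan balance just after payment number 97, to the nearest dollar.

With monthly rate i = 8.2%/12 = 0.0068333, the balance after k of n payments is P · [(1+i)^n − (1+i)^k] / [(1+i)^n − 1].
(1+0.0068333)^120 = 2.26417631 and (1+0.0068333)^97 = 1.93591274, so the balance is 113,000 × (2.26417631 − 1.93591274) / (2.26417631 − 1) = $29,342.25.

$29,342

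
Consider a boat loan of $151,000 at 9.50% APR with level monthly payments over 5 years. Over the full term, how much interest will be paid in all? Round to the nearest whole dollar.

Monthly rate = 9.5%/12 = 0.0079167; payment = 151,000 × 0.0079167 / (1 − (1+0.0079167)^−60) = $3,171.28.
Total paid = 60 × $3,171.28 = $190,276.80; interest = $190,276.80 − $151,000 = $39,276.80.

$39,277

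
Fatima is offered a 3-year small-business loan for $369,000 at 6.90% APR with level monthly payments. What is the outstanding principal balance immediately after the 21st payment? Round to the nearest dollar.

With monthly rate i = 6.9%/12 = 0.0057500, the balance after k of n payments is P · [(1+i)^n − (1+i)^k] / [(1+i)^n − 1].
(1+0.0057500)^36 = 1.22925359 and (1+0.0057500)^21 = 1.12795264, so the balance is 369,000 × (1.22925359 − 1.12795264) / (1.22925359 − 1) = $163,051.10.

$163,051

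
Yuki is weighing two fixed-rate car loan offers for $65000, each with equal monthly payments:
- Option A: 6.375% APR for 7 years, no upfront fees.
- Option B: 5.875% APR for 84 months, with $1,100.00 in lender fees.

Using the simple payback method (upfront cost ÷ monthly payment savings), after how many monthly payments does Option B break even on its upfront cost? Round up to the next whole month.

71 months

Option A: monthly rate = 6.375%/12 = 0.0053125; payment = 65,000 × 0.0053125 / (1 − (1+0.0053125)^−84) = $961.28.
Option B: at 5.875% the monthly rate is 0.0048958, so the payment is 65,000 × 0.0048958 / (1 − 1.0048958^−84) = $945.67.
Monthly savings = $961.28 − $945.67 = $15.61.
Break-even = $1,100.00 / $15.61 = 70.47 → 71 months.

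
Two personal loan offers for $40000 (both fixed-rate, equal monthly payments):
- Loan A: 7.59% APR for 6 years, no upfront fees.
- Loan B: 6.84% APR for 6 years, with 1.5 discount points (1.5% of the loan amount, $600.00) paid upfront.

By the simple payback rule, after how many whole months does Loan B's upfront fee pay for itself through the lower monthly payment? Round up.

Loan A: monthly rate = 7.59%/12 = 0.0063250; payment = 40,000 × 0.0063250 / (1 − (1+0.0063250)^−72) = $693.35.
Loan B: at 6.84% the monthly rate is 0.0057000, so the payment is 40,000 × 0.0057000 / (1 − 1.0057000^−72) = $678.89.
Monthly savings = $693.35 − $678.89 = $14.46.
Break-even = $600.00 / $14.46 = 41.49 → 42 months.

42 months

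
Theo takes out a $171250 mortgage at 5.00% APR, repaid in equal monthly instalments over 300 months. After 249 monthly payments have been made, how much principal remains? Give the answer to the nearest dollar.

With monthly rate i = 5%/12 = 0.0041667, the balance after k of n payments is P · [(1+i)^n − (1+i)^k] / [(1+i)^n − 1].
(1+0.0041667)^300 = 3.48129045 and (1+0.0041667)^249 = 2.81607628, so the balance is 171,250 × (3.48129045 − 2.81607628) / (3.48129045 − 1) = $45,910.76.

$45,911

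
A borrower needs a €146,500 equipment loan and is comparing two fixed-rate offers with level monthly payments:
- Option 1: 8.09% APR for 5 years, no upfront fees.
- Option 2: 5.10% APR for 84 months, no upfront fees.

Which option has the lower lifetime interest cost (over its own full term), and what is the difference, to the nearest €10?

Option 1: at 8.09% the monthly rate is 0.0067417, so the payment is 146,500 × 0.0067417 / (1 − 1.0067417^−60) = €2,976.81.
Total interest on Option 1 = 60 × €2,976.81 − €146,500 = €32,108.60.
Option 2: monthly rate = 5.1%/12 = 0.0042500; payment = 146,500 × 0.0042500 / (1 − (1+0.0042500)^−84) = €2,077.51.
Total interest on Option 2 = 84 × €2,077.51 − €146,500 = €28,010.84.
Option 2 is lower by €4,097.76.

Option 2 by €4,100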